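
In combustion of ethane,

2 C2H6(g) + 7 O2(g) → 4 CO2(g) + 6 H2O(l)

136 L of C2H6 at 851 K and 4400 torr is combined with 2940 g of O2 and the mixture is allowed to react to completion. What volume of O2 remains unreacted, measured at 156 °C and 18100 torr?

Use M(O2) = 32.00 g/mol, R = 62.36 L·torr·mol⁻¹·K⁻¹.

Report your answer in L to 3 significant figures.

77.5 L

n(C2H6) = PV/RT = (4400 × 136) / (62.36 × 851) = 11.28 mol
n(O2) = 2940 / 32.00 = 91.88 mol
For 11.28 mol C2H6, stoichiometry requires (7/2) × 11.28 = 39.48 mol O2; 91.88 mol is available, so C2H6 is limiting.
n(O2) consumed = (7/2) × 11.28 = 39.48 mol; remaining = 91.88 − 39.48 = 52.40 mol
V(O2) = nRT/P = 52.40 × 62.36 × 429.15 / 18100 = 77.48 L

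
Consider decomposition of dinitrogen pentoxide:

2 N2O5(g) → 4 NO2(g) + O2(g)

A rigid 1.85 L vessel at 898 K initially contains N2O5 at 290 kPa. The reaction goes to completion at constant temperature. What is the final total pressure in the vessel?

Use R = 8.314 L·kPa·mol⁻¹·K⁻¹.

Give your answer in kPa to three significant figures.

Rigid vessel, constant T ⇒ P scales with total gas moles (2 → 5).
P_final = (5/2) × 290 = 725.0 kPa

725 kPa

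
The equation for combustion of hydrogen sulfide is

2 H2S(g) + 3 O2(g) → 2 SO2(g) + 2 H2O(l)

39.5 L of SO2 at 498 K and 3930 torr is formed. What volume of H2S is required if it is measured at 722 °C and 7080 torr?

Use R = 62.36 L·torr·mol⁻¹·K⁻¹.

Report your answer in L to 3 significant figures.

n(SO2) = PV/RT = (3930 × 39.5) / (62.36 × 498) = 4.999 mol
n(H2S) = (2/2) × 4.999 = 4.999 mol
V = nRT/P = 4.999 × 62.36 × 995.15 / 7080 = 43.82 L

43.8 L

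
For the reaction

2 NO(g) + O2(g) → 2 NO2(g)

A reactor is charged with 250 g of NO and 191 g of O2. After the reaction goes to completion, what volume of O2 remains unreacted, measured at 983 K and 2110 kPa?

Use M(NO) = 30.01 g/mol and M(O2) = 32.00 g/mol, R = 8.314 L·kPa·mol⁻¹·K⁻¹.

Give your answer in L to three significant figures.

6.99 L

n(NO) = 250 / 30.01 = 8.331 mol
n(O2) = 191 / 32.00 = 5.969 mol
For 8.331 mol NO, stoichiometry requires (1/2) × 8.331 = 4.165 mol O2; 5.969 mol is available, so NO is limiting.
n(O2) consumed = (1/2) × 8.331 = 4.165 mol; remaining = 5.969 − 4.165 = 1.804 mol
V(O2) = nRT/P = 1.804 × 8.314 × 983 / 2110 = 6.987 L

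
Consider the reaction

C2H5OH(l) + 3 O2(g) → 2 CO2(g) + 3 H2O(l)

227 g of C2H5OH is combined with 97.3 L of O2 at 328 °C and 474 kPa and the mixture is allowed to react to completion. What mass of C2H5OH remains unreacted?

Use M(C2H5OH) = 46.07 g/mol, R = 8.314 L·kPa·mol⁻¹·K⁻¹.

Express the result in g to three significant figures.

n(C2H5OH) = 227 / 46.07 = 4.927 mol
n(O2) = PV/RT = (474 × 97.3) / (8.314 × 601.15) = 9.228 mol
For 4.927 mol C2H5OH, stoichiometry requires (3/1) × 4.927 = 14.78 mol O2; 9.228 mol is available, so O2 is limiting.
n(C2H5OH) consumed = (1/3) × 9.228 = 3.076 mol; remaining = 4.927 − 3.076 = 1.851 mol
m(C2H5OH) = 1.851 × 46.07 = 85.28 g

85.3 g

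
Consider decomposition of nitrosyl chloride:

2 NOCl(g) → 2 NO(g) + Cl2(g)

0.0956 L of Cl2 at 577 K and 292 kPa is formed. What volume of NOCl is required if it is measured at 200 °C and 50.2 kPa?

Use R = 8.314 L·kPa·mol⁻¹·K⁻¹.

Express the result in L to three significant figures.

0.912 L

n(Cl2) = PV/RT = (292 × 0.0956) / (8.314 × 577) = 0.005819 mol
n(NOCl) = (2/1) × 0.005819 = 0.01164 mol
V = nRT/P = 0.01164 × 8.314 × 473.15 / 50.2 = 0.9121 L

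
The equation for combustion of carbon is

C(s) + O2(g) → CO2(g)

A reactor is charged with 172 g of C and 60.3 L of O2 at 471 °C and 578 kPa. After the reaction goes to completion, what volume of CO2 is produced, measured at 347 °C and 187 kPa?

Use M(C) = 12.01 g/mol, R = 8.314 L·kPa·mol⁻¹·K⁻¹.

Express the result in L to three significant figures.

n(C) = 172 / 12.01 = 14.32 mol
n(O2) = PV/RT = (578 × 60.3) / (8.314 × 744.15) = 5.633 mol
For 14.32 mol C, stoichiometry requires (1/1) × 14.32 = 14.32 mol O2; 5.633 mol is available, so O2 is limiting.
n(CO2) = (1/1) × 5.633 = 5.633 mol
V(CO2) = nRT/P = 5.633 × 8.314 × 620.15 / 187 = 155.3 L

155 L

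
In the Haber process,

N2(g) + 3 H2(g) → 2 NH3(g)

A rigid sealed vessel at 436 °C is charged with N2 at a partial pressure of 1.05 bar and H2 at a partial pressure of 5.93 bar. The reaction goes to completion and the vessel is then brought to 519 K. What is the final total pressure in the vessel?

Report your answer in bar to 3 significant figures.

3.57 bar

Because the vessel is rigid and T is held at 436 °C, work the stoichiometry in partial pressures (P_i = n_iRT/V).
P(H2) required for 1.05 bar of N2 = (3/1) × 1.05 = 3.150 bar; available 5.93 bar, so N2 is limiting.
P(H2) remaining = 5.93 − (3/1) × 1.05 = 2.780 bar
P(gaseous products) = (2)/1 × 1.05 = 2.100 bar
P_total at 436 °C = 2.780 + 2.100 = 4.880 bar
Scaling to 519 K: P = 4.880 × 519/709.15 = 3.571 bar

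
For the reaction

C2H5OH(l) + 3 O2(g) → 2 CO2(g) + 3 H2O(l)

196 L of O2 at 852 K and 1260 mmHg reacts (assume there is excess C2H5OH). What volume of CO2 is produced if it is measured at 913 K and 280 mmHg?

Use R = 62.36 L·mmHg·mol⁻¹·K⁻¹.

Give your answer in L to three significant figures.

630 L

n(O2) = PV/RT = (1260 × 196) / (62.36 × 852) = 4.648 mol
n(CO2) = (2/3) × 4.648 = 3.099 mol
V = nRT/P = 3.099 × 62.36 × 913 / 280 = 630.1 L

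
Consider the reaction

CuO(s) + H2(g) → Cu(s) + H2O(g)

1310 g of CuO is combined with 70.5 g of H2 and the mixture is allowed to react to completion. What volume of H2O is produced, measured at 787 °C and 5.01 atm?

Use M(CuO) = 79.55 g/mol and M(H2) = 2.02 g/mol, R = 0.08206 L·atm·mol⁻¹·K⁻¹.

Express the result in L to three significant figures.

n(CuO) = 1310 / 79.55 = 16.47 mol
n(H2) = 70.5 / 2.02 = 34.90 mol
For 16.47 mol CuO, stoichiometry requires (1/1) × 16.47 = 16.47 mol H2; 34.90 mol is available, so CuO is limiting.
n(H2O) = (1/1) × 16.47 = 16.47 mol
V(H2O) = nRT/P = 16.47 × 0.08206 × 1060.15 / 5.01 = 286.0 L

286 L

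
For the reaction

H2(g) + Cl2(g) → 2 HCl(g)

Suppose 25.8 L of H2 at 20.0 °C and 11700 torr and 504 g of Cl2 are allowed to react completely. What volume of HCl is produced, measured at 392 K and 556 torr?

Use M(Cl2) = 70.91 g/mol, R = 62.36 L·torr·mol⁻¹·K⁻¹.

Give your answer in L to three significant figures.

625 L

n(H2) = PV/RT = (11700 × 25.8) / (62.36 × 293.15) = 16.51 mol
n(Cl2) = 504 / 70.91 = 7.108 mol
For 16.51 mol H2, stoichiometry requires (1/1) × 16.51 = 16.51 mol Cl2; 7.108 mol is available, so Cl2 is limiting.
n(HCl) = (2/1) × 7.108 = 14.22 mol
V(HCl) = nRT/P = 14.22 × 62.36 × 392 / 556 = 625.2 L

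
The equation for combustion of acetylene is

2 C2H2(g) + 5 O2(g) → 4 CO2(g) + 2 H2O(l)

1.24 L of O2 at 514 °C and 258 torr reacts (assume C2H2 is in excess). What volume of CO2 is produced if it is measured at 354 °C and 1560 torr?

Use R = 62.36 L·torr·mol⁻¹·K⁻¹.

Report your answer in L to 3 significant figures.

0.131 L

n(O2) = PV/RT = (258 × 1.24) / (62.36 × 787.15) = 0.006517 mol
n(CO2) = (4/5) × 0.006517 = 0.005214 mol
V = nRT/P = 0.005214 × 62.36 × 627.15 / 1560 = 0.1307 L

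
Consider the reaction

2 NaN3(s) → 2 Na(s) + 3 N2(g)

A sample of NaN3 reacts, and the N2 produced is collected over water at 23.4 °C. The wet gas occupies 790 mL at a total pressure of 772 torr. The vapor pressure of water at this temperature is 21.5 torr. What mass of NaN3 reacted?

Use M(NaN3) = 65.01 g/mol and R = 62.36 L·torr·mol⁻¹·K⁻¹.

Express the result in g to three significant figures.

1.39 g

P(N2) = 772 − 21.5 = 750.5 torr
n(N2) = PV/RT = (750.5 × 0.7900) / (62.36 × 296.55) = 0.03206 mol
n(NaN3) = (2/3) × 0.03206 = 0.02137 mol
m(NaN3) = 0.02137 × 65.01 = 1.389 g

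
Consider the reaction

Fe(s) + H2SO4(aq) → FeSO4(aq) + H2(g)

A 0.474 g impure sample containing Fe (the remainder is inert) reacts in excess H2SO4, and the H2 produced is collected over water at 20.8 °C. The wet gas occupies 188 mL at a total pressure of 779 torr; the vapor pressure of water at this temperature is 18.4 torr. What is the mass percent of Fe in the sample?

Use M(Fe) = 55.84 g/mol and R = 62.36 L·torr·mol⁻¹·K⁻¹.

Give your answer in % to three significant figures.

P(H2) = 779 − 18.4 = 760.6 torr
n(H2) = PV/RT = (760.6 × 0.1880) / (62.36 × 293.95) = 0.007801 mol
n(Fe) = (1/1) × 0.007801 = 0.007801 mol
m(Fe) = 0.007801 × 55.84 = 0.4356 g
%Fe = 0.4356 / 0.474 × 100 = 91.90%

91.9 %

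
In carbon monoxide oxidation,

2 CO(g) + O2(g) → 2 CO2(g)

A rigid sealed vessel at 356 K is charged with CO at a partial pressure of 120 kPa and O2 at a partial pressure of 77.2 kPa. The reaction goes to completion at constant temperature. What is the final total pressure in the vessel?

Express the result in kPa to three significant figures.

Because the vessel is rigid and T is held at 356 K, work the stoichiometry in partial pressures (P_i = n_iRT/V).
P(O2) required for 120 kPa of CO = (1/2) × 120 = 60.00 kPa; available 77.2 kPa, so CO is limiting.
P(O2) remaining = 77.2 − (1/2) × 120 = 17.20 kPa
P(gaseous products) = (2)/2 × 120 = 120.0 kPa
P_total at 356 K = 17.20 + 120.0 = 137.2 kPa

137 kPa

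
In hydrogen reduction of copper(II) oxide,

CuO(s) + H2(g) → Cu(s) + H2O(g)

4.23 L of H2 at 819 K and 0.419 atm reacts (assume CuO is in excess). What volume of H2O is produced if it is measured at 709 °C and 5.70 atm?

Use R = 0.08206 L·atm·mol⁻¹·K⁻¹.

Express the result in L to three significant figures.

0.373 L

n(H2) = PV/RT = (0.419 × 4.23) / (0.08206 × 819) = 0.02637 mol
n(H2O) = (1/1) × 0.02637 = 0.02637 mol
V = nRT/P = 0.02637 × 0.08206 × 982.15 / 5.70 = 0.3729 L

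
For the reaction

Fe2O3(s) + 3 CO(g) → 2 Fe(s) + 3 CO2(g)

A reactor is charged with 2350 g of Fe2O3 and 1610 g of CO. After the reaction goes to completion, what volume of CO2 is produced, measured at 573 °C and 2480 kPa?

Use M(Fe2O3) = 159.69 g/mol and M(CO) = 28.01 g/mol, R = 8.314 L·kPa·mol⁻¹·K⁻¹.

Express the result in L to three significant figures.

125 L

n(Fe2O3) = 2350 / 159.69 = 14.72 mol
n(CO) = 1610 / 28.01 = 57.48 mol
For 14.72 mol Fe2O3, stoichiometry requires (3/1) × 14.72 = 44.16 mol CO; 57.48 mol is available, so Fe2O3 is limiting.
n(CO2) = (3/1) × 14.72 = 44.16 mol
V(CO2) = nRT/P = 44.16 × 8.314 × 846.15 / 2480 = 125.3 L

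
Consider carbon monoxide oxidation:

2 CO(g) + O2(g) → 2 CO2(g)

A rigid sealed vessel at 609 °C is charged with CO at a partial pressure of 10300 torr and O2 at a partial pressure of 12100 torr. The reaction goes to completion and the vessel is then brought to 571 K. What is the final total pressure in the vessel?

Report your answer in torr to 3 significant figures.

With V and T fixed, P_i ∝ n_i, so the mole ratios apply directly to partial pressures at 609 °C.
P(O2) required for 10300 torr of CO = (1/2) × 10300 = 5150 torr; available 12100 torr, so CO is limiting.
P(O2) remaining = 12100 − (1/2) × 10300 = 6950 torr
P(gaseous products) = (2)/2 × 10300 = 10300 torr
P_total at 609 °C = 6950 + 10300 = 17250 torr
Scaling to 571 K: P = 17250 × 571/882.15 = 11170 torr

11200 torr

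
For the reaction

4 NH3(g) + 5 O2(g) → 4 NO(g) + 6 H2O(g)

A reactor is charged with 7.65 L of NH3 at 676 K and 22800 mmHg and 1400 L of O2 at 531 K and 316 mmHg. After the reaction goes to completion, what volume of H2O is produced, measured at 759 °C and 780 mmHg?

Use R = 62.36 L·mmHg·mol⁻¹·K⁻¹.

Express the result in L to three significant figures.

512 L

n(NH3) = PV/RT = (22800 × 7.65) / (62.36 × 676) = 4.138 mol
n(O2) = PV/RT = (316 × 1400) / (62.36 × 531) = 13.36 mol
For 4.138 mol NH3, stoichiometry requires (5/4) × 4.138 = 5.172 mol O2; 13.36 mol is available, so NH3 is limiting.
n(H2O) = (6/4) × 4.138 = 6.207 mol
V(H2O) = nRT/P = 6.207 × 62.36 × 1032.15 / 780 = 512.2 L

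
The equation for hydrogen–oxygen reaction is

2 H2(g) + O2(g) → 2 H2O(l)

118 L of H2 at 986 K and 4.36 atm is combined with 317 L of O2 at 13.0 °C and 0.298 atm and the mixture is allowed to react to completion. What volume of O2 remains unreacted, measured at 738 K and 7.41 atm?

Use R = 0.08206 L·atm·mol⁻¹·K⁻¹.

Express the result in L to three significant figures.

n(H2) = PV/RT = (4.36 × 118) / (0.08206 × 986) = 6.359 mol
n(O2) = PV/RT = (0.298 × 317) / (0.08206 × 286.15) = 4.023 mol
For 6.359 mol H2, stoichiometry requires (1/2) × 6.359 = 3.179 mol O2; 4.023 mol is available, so H2 is limiting.
n(O2) consumed = (1/2) × 6.359 = 3.179 mol; remaining = 4.023 − 3.179 = 0.8440 mol
V(O2) = nRT/P = 0.8440 × 0.08206 × 738 / 7.41 = 6.898 L

6.90 L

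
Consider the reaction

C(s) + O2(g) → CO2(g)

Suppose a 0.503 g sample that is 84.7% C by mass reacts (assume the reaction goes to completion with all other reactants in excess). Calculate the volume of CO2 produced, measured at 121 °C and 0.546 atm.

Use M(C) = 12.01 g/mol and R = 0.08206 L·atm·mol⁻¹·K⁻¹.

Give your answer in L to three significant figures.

mass of C = 0.503 × 84.7/100 = 0.4260 g
n(C) = 0.4260 / 12.01 = 0.03547 mol
n(CO2) = (1/1) × 0.03547 = 0.03547 mol
V = nRT/P = 0.03547 × 0.08206 × 394.15 / 0.546 = 2.101 L

2.10 L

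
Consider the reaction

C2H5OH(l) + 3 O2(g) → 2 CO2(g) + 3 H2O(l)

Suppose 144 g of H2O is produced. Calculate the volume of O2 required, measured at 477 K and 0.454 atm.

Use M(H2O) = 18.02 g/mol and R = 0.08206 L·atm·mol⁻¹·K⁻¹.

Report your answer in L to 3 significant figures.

n(H2O) = 144.0 / 18.02 = 7.991 mol
n(O2) = (3/3) × 7.991 = 7.991 mol
V = nRT/P = 7.991 × 0.08206 × 477 / 0.454 = 689.0 L

689 L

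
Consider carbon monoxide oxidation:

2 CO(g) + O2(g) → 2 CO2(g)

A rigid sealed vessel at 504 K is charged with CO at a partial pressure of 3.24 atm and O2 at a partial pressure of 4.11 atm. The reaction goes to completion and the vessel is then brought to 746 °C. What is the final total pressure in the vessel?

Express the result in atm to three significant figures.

11.6 atm

Because the vessel is rigid and T is held at 504 K, work the stoichiometry in partial pressures (P_i = n_iRT/V).
P(O2) required for 3.24 atm of CO = (1/2) × 3.24 = 1.620 atm; available 4.11 atm, so CO is limiting.
P(O2) remaining = 4.11 − (1/2) × 3.24 = 2.490 atm
P(gaseous products) = (2)/2 × 3.24 = 3.240 atm
P_total at 504 K = 2.490 + 3.240 = 5.730 atm
Scaling to 746 °C: P = 5.730 × 1019.15/504 = 11.59 atm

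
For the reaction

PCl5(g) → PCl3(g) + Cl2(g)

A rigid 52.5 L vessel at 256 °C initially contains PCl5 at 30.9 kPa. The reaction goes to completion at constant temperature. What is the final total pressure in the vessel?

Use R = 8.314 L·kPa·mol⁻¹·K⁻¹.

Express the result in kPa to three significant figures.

At constant T and V, P ∝ n(gas): 1 mol gas → 2 mol gas.
P_final = (2/1) × 30.9 = 61.80 kPa

61.8 kPa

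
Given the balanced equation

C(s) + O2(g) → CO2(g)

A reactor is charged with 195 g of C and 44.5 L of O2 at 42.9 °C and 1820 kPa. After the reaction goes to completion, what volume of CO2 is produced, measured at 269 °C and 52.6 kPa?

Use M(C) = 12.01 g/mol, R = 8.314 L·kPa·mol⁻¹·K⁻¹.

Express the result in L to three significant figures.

n(C) = 195 / 12.01 = 16.24 mol
n(O2) = PV/RT = (1820 × 44.5) / (8.314 × 316.05) = 30.82 mol
For 16.24 mol C, stoichiometry requires (1/1) × 16.24 = 16.24 mol O2; 30.82 mol is available, so C is limiting.
n(CO2) = (1/1) × 16.24 = 16.24 mol
V(CO2) = nRT/P = 16.24 × 8.314 × 542.15 / 52.6 = 1392 L

1390 L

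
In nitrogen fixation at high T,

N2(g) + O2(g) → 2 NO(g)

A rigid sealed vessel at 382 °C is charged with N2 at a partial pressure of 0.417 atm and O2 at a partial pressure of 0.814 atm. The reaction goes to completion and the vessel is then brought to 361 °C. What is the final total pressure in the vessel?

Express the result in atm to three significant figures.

1.19 atm

At constant V, partial pressures at 382 °C are proportional to moles, so apply stoichiometry directly to pressures.
P(O2) required for 0.417 atm of N2 = (1/1) × 0.417 = 0.4170 atm; available 0.814 atm, so N2 is limiting.
P(O2) remaining = 0.814 − (1/1) × 0.417 = 0.3970 atm
P(gaseous products) = (2)/1 × 0.417 = 0.8340 atm
P_total at 382 °C = 0.3970 + 0.8340 = 1.231 atm
Scaling to 361 °C: P = 1.231 × 634.15/655.15 = 1.192 atm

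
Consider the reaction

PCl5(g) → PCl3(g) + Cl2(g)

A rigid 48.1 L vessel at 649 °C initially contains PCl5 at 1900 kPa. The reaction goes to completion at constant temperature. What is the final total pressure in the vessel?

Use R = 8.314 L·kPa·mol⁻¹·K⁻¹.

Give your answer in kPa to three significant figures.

Since T and V are fixed, P_final/P_initial = n_final/n_initial = 2/1.
P_final = (2/1) × 1900 = 3800 kPa

3800 kPa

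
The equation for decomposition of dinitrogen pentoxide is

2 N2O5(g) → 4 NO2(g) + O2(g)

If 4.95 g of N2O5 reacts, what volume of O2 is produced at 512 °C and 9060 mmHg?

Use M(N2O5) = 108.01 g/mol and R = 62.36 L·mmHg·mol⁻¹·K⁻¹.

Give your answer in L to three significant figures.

n(N2O5) = 4.950 / 108.01 = 0.04583 mol
n(O2) = (1/2) × 0.04583 = 0.02292 mol
V = nRT/P = 0.02292 × 62.36 × 785.15 / 9060 = 0.1239 L

0.124 L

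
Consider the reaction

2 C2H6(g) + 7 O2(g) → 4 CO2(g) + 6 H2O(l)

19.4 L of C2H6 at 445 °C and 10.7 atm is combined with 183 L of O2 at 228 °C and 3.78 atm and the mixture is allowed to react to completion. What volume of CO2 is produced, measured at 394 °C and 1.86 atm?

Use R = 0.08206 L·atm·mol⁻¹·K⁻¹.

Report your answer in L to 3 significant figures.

207 L

n(C2H6) = PV/RT = (10.7 × 19.4) / (0.08206 × 718.15) = 3.522 mol
n(O2) = PV/RT = (3.78 × 183) / (0.08206 × 501.15) = 16.82 mol
For 3.522 mol C2H6, stoichiometry requires (7/2) × 3.522 = 12.33 mol O2; 16.82 mol is available, so C2H6 is limiting.
n(CO2) = (4/2) × 3.522 = 7.044 mol
V(CO2) = nRT/P = 7.044 × 0.08206 × 667.15 / 1.86 = 207.3 L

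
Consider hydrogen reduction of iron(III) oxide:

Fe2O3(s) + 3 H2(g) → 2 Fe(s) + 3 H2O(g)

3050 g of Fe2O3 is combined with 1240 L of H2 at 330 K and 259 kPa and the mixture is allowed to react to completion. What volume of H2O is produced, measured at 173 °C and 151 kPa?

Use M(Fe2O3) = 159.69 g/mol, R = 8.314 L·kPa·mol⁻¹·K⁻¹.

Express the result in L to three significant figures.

1410 L

n(Fe2O3) = 3050 / 159.69 = 19.10 mol
n(H2) = PV/RT = (259 × 1240) / (8.314 × 330) = 117.1 mol
For 19.10 mol Fe2O3, stoichiometry requires (3/1) × 19.10 = 57.30 mol H2; 117.1 mol is available, so Fe2O3 is limiting.
n(H2O) = (3/1) × 19.10 = 57.30 mol
V(H2O) = nRT/P = 57.30 × 8.314 × 446.15 / 151 = 1408 L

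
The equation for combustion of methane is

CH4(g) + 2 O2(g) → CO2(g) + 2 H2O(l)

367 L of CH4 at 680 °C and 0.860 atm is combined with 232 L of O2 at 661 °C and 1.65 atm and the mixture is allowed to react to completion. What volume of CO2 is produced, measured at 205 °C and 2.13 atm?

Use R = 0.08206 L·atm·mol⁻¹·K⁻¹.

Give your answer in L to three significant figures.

n(CH4) = PV/RT = (0.860 × 367) / (0.08206 × 953.15) = 4.035 mol
n(O2) = PV/RT = (1.65 × 232) / (0.08206 × 934.15) = 4.994 mol
For 4.035 mol CH4, stoichiometry requires (2/1) × 4.035 = 8.070 mol O2; 4.994 mol is available, so O2 is limiting.
n(CO2) = (1/2) × 4.994 = 2.497 mol
V(CO2) = nRT/P = 2.497 × 0.08206 × 478.15 / 2.13 = 46.00 L

46.0 L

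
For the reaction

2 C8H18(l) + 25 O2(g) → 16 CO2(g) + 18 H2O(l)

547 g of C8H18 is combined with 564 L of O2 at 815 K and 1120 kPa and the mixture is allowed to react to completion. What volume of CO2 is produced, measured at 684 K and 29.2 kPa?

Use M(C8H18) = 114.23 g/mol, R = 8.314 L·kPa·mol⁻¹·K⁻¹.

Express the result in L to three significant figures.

n(C8H18) = 547 / 114.23 = 4.789 mol
n(O2) = PV/RT = (1120 × 564) / (8.314 × 815) = 93.22 mol
For 4.789 mol C8H18, stoichiometry requires (25/2) × 4.789 = 59.86 mol O2; 93.22 mol is available, so C8H18 is limiting.
n(CO2) = (16/2) × 4.789 = 38.31 mol
V(CO2) = nRT/P = 38.31 × 8.314 × 684 / 29.2 = 7461 L

7460 L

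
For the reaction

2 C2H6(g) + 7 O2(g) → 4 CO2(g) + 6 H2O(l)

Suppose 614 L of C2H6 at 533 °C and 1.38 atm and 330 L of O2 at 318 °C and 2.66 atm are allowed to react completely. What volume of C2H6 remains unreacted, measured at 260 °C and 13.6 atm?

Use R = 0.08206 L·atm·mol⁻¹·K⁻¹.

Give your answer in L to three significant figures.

n(C2H6) = PV/RT = (1.38 × 614) / (0.08206 × 806.15) = 12.81 mol
n(O2) = PV/RT = (2.66 × 330) / (0.08206 × 591.15) = 18.10 mol
For 12.81 mol C2H6, stoichiometry requires (7/2) × 12.81 = 44.84 mol O2; 18.10 mol is available, so O2 is limiting.
n(C2H6) consumed = (2/7) × 18.10 = 5.171 mol; remaining = 12.81 − 5.171 = 7.639 mol
V(C2H6) = nRT/P = 7.639 × 0.08206 × 533.15 / 13.6 = 24.57 L

24.6 L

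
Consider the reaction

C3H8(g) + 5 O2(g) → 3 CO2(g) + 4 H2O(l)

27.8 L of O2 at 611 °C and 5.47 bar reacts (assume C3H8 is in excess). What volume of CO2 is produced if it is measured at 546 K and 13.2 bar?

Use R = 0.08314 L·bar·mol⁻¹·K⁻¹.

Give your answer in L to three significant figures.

4.27 L

n(O2) = PV/RT = (5.47 × 27.8) / (0.08314 × 884.15) = 2.069 mol
n(CO2) = (3/5) × 2.069 = 1.241 mol
V = nRT/P = 1.241 × 0.08314 × 546 / 13.2 = 4.268 L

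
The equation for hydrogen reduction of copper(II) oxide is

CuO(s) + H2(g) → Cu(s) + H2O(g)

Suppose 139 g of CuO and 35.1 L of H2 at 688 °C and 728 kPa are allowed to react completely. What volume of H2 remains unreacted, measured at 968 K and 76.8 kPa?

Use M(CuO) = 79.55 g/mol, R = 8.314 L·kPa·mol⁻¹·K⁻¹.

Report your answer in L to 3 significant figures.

152 L

n(CuO) = 139 / 79.55 = 1.747 mol
n(H2) = PV/RT = (728 × 35.1) / (8.314 × 961.15) = 3.198 mol
For 1.747 mol CuO, stoichiometry requires (1/1) × 1.747 = 1.747 mol H2; 3.198 mol is available, so CuO is limiting.
n(H2) consumed = (1/1) × 1.747 = 1.747 mol; remaining = 3.198 − 1.747 = 1.451 mol
V(H2) = nRT/P = 1.451 × 8.314 × 968 / 76.8 = 152.1 L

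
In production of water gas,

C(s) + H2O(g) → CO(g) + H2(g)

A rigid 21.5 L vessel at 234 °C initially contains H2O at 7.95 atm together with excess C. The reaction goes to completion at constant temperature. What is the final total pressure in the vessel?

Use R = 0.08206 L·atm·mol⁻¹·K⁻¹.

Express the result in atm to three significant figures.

Since T and V are fixed, P_final/P_initial = n_final/n_initial = 2/1.
P_final = (2/1) × 7.95 = 15.90 atm

15.9 atm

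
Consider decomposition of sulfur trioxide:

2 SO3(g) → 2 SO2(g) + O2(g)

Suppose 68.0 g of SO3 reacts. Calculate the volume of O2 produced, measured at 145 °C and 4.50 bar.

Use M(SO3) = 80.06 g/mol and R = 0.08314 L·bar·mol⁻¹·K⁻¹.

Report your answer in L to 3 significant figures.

3.28 L

n(SO3) = 68.00 / 80.06 = 0.8494 mol
n(O2) = (1/2) × 0.8494 = 0.4247 mol
V = nRT/P = 0.4247 × 0.08314 × 418.15 / 4.50 = 3.281 L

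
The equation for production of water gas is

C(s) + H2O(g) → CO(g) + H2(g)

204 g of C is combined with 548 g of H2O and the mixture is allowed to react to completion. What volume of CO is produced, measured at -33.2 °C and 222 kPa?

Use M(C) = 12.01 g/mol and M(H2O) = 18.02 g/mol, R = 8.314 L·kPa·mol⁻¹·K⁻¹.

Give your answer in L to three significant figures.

n(C) = 204 / 12.01 = 16.99 mol
n(H2O) = 548 / 18.02 = 30.41 mol
For 16.99 mol C, stoichiometry requires (1/1) × 16.99 = 16.99 mol H2O; 30.41 mol is available, so C is limiting.
n(CO) = (1/1) × 16.99 = 16.99 mol
V(CO) = nRT/P = 16.99 × 8.314 × 239.95 / 222 = 152.7 L

153 L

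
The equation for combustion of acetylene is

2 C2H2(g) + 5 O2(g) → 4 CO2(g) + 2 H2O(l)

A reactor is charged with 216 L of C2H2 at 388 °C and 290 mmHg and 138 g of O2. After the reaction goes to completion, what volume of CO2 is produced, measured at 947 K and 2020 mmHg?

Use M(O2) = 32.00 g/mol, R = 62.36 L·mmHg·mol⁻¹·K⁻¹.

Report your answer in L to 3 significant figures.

n(C2H2) = PV/RT = (290 × 216) / (62.36 × 661.15) = 1.519 mol
n(O2) = 138 / 32.00 = 4.312 mol
For 1.519 mol C2H2, stoichiometry requires (5/2) × 1.519 = 3.797 mol O2; 4.312 mol is available, so C2H2 is limiting.
n(CO2) = (4/2) × 1.519 = 3.038 mol
V(CO2) = nRT/P = 3.038 × 62.36 × 947 / 2020 = 88.82 L

88.8 L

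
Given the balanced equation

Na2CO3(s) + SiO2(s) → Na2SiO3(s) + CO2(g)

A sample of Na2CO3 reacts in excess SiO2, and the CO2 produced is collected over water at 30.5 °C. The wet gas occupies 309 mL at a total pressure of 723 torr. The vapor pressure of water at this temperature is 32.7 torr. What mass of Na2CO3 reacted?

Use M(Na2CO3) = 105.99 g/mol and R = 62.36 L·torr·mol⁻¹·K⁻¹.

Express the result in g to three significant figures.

P(CO2) = 723 − 32.7 = 690.3 torr
n(CO2) = PV/RT = (690.3 × 0.3090) / (62.36 × 303.65) = 0.01126 mol
n(Na2CO3) = (1/1) × 0.01126 = 0.01126 mol
m(Na2CO3) = 0.01126 × 105.99 = 1.193 g

1.19 g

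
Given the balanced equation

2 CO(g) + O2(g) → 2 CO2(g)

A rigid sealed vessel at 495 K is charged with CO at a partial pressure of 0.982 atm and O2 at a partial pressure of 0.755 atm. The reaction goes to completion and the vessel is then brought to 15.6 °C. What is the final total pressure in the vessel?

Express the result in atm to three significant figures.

Because the vessel is rigid and T is held at 495 K, work the stoichiometry in partial pressures (P_i = n_iRT/V).
P(O2) required for 0.982 atm of CO = (1/2) × 0.982 = 0.4910 atm; available 0.755 atm, so CO is limiting.
P(O2) remaining = 0.755 − (1/2) × 0.982 = 0.2640 atm
P(gaseous products) = (2)/2 × 0.982 = 0.9820 atm
P_total at 495 K = 0.2640 + 0.9820 = 1.246 atm
Scaling to 15.6 °C: P = 1.246 × 288.75/495 = 0.7268 atm

0.727 atm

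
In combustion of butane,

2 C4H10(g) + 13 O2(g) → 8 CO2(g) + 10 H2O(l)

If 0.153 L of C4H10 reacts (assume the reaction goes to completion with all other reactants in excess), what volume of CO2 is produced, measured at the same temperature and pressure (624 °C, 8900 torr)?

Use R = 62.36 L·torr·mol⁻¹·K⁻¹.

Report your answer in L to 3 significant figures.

0.612 L

At constant T and P, gas volumes are in the mole ratio: V(CO2) = (8/2) × 0.153 = 0.6120 L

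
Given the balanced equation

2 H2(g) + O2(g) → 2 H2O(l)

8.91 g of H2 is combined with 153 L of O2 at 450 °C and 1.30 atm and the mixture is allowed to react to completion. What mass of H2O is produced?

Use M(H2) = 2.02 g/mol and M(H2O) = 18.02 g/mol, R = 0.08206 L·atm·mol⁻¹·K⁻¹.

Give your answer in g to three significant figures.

79.5 g

n(H2) = 8.91 / 2.02 = 4.411 mol
n(O2) = PV/RT = (1.30 × 153) / (0.08206 × 723.15) = 3.352 mol
For 4.411 mol H2, stoichiometry requires (1/2) × 4.411 = 2.205 mol O2; 3.352 mol is available, so H2 is limiting.
n(H2O) = (2/2) × 4.411 = 4.411 mol
m(H2O) = 4.411 × 18.02 = 79.49 g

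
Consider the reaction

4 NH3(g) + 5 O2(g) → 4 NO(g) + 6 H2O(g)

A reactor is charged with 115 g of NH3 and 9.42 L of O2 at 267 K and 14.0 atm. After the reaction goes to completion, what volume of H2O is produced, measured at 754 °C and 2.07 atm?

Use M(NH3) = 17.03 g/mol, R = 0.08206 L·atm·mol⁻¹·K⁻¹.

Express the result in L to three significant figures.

294 L

n(NH3) = 115 / 17.03 = 6.753 mol
n(O2) = PV/RT = (14.0 × 9.42) / (0.08206 × 267) = 6.019 mol
For 6.753 mol NH3, stoichiometry requires (5/4) × 6.753 = 8.441 mol O2; 6.019 mol is available, so O2 is limiting.
n(H2O) = (6/5) × 6.019 = 7.223 mol
V(H2O) = nRT/P = 7.223 × 0.08206 × 1027.15 / 2.07 = 294.1 L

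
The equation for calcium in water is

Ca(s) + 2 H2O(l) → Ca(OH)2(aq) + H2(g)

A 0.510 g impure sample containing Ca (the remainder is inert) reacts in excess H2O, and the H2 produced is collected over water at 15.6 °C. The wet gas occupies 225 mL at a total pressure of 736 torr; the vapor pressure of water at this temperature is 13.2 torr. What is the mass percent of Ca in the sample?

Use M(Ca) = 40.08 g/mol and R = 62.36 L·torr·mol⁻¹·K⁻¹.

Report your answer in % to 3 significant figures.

71.0 %

P(H2) = 736 − 13.2 = 722.8 torr
n(H2) = PV/RT = (722.8 × 0.2250) / (62.36 × 288.75) = 0.009032 mol
n(Ca) = (1/1) × 0.009032 = 0.009032 mol
m(Ca) = 0.009032 × 40.08 = 0.3620 g
%Ca = 0.3620 / 0.510 × 100 = 70.98%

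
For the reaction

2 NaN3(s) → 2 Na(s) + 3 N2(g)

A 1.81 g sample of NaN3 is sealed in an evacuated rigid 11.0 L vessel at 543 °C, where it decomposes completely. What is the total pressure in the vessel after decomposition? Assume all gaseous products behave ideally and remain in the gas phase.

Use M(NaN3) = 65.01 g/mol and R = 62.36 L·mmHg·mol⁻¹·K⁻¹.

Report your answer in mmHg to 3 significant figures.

193 mmHg

n(NaN3) = 1.81 / 65.01 = 0.02784 mol
n(gas produced) = (3/2) × 0.02784 = 0.04176 mol
P = nRT/V = 0.04176 × 62.36 × 816.15 / 11.0 = 193.2 mmHg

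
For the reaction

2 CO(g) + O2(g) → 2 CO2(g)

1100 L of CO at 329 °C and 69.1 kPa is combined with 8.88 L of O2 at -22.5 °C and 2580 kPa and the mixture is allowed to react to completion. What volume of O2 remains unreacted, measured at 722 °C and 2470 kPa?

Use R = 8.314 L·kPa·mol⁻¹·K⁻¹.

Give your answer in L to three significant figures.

n(CO) = PV/RT = (69.1 × 1100) / (8.314 × 602.15) = 15.18 mol
n(O2) = PV/RT = (2580 × 8.88) / (8.314 × 250.65) = 10.99 mol
For 15.18 mol CO, stoichiometry requires (1/2) × 15.18 = 7.590 mol O2; 10.99 mol is available, so CO is limiting.
n(O2) consumed = (1/2) × 15.18 = 7.590 mol; remaining = 10.99 − 7.590 = 3.400 mol
V(O2) = nRT/P = 3.400 × 8.314 × 995.15 / 2470 = 11.39 L

11.4 L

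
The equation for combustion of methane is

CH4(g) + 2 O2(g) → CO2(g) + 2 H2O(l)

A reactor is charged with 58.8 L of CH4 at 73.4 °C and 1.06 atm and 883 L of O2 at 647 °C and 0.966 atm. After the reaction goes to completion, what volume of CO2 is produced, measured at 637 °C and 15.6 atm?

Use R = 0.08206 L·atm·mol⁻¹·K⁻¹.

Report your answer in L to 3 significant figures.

10.5 L

n(CH4) = PV/RT = (1.06 × 58.8) / (0.08206 × 346.55) = 2.192 mol
n(O2) = PV/RT = (0.966 × 883) / (0.08206 × 920.15) = 11.30 mol
For 2.192 mol CH4, stoichiometry requires (2/1) × 2.192 = 4.384 mol O2; 11.30 mol is available, so CH4 is limiting.
n(CO2) = (1/1) × 2.192 = 2.192 mol
V(CO2) = nRT/P = 2.192 × 0.08206 × 910.15 / 15.6 = 10.49 L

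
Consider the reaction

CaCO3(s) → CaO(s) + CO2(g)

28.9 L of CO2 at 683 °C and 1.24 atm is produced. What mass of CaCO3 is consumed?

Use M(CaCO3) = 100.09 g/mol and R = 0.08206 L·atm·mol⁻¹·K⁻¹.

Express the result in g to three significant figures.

45.7 g

n(CO2) = PV/RT = (1.24 × 28.9) / (0.08206 × 956.15) = 0.4567 mol
n(CaCO3) = (1/1) × 0.4567 = 0.4567 mol
m(CaCO3) = 0.4567 × 100.09 = 45.71 g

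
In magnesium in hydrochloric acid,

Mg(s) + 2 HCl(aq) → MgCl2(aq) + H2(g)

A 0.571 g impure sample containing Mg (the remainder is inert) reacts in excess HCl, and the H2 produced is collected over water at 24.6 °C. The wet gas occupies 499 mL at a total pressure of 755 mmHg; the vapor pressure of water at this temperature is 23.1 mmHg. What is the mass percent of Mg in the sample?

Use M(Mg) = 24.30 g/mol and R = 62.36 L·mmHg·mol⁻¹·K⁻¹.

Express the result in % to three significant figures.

P(H2) = 755 − 23.1 = 731.9 mmHg
n(H2) = PV/RT = (731.9 × 0.4990) / (62.36 × 297.75) = 0.01967 mol
n(Mg) = (1/1) × 0.01967 = 0.01967 mol
m(Mg) = 0.01967 × 24.30 = 0.4780 g
%Mg = 0.4780 / 0.571 × 100 = 83.71%

83.7 %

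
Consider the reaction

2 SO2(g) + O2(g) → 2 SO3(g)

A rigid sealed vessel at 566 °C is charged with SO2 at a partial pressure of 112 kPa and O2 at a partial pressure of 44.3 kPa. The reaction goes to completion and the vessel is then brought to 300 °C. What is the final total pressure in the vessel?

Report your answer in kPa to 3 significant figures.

At constant V, partial pressures at 566 °C are proportional to moles, so apply stoichiometry directly to pressures.
P(O2) required for 112 kPa of SO2 = (1/2) × 112 = 56.00 kPa; available 44.3 kPa, so O2 is limiting.
P(SO2) remaining = 112 − (2/1) × 44.3 = 23.40 kPa
P(gaseous products) = (2)/1 × 44.3 = 88.60 kPa
P_total at 566 °C = 23.40 + 88.60 = 112.0 kPa
Scaling to 300 °C: P = 112.0 × 573.15/839.15 = 76.50 kPa

76.5 kPa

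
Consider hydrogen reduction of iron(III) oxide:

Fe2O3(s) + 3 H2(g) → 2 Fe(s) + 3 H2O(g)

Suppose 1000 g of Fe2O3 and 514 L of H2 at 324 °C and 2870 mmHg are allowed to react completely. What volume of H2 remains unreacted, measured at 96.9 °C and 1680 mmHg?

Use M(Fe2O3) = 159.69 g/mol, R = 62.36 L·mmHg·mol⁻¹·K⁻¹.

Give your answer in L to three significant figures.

n(Fe2O3) = 1000 / 159.69 = 6.262 mol
n(H2) = PV/RT = (2870 × 514) / (62.36 × 597.15) = 39.61 mol
For 6.262 mol Fe2O3, stoichiometry requires (3/1) × 6.262 = 18.79 mol H2; 39.61 mol is available, so Fe2O3 is limiting.
n(H2) consumed = (3/1) × 6.262 = 18.79 mol; remaining = 39.61 − 18.79 = 20.82 mol
V(H2) = nRT/P = 20.82 × 62.36 × 370.05 / 1680 = 286.0 L

286 L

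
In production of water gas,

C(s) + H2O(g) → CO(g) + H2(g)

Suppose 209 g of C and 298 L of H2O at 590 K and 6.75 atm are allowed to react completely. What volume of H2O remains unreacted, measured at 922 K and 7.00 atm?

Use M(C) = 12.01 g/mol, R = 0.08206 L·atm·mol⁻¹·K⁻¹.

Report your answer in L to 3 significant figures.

261 L

n(C) = 209 / 12.01 = 17.40 mol
n(H2O) = PV/RT = (6.75 × 298) / (0.08206 × 590) = 41.55 mol
For 17.40 mol C, stoichiometry requires (1/1) × 17.40 = 17.40 mol H2O; 41.55 mol is available, so C is limiting.
n(H2O) consumed = (1/1) × 17.40 = 17.40 mol; remaining = 41.55 − 17.40 = 24.15 mol
V(H2O) = nRT/P = 24.15 × 0.08206 × 922 / 7.00 = 261.0 L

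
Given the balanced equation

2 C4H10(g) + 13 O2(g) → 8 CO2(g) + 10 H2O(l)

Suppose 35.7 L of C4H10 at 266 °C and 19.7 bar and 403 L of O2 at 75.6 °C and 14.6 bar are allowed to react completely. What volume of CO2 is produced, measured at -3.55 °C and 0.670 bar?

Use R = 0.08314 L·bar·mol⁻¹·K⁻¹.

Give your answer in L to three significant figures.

n(C4H10) = PV/RT = (19.7 × 35.7) / (0.08314 × 539.15) = 15.69 mol
n(O2) = PV/RT = (14.6 × 403) / (0.08314 × 348.75) = 202.9 mol
For 15.69 mol C4H10, stoichiometry requires (13/2) × 15.69 = 102.0 mol O2; 202.9 mol is available, so C4H10 is limiting.
n(CO2) = (8/2) × 15.69 = 62.76 mol
V(CO2) = nRT/P = 62.76 × 0.08314 × 269.6 / 0.670 = 2100 L

2100 L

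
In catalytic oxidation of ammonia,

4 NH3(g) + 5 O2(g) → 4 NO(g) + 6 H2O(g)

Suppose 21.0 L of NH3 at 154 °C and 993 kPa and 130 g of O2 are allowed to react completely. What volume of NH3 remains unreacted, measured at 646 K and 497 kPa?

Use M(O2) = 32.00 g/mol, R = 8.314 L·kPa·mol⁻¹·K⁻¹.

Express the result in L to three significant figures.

28.3 L

n(NH3) = PV/RT = (993 × 21.0) / (8.314 × 427.15) = 5.872 mol
n(O2) = 130 / 32.00 = 4.062 mol
For 5.872 mol NH3, stoichiometry requires (5/4) × 5.872 = 7.340 mol O2; 4.062 mol is available, so O2 is limiting.
n(NH3) consumed = (4/5) × 4.062 = 3.250 mol; remaining = 5.872 − 3.250 = 2.622 mol
V(NH3) = nRT/P = 2.622 × 8.314 × 646 / 497 = 28.33 L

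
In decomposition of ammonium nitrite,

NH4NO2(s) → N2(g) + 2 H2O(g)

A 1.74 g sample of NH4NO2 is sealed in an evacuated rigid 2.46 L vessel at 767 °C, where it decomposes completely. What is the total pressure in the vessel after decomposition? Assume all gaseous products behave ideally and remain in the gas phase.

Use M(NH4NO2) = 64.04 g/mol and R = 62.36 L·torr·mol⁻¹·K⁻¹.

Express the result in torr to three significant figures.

2150 torr

n(NH4NO2) = 1.74 / 64.04 = 0.02717 mol
n(gas produced) = (3/1) × 0.02717 = 0.08151 mol
P = nRT/V = 0.08151 × 62.36 × 1040.15 / 2.46 = 2149 torr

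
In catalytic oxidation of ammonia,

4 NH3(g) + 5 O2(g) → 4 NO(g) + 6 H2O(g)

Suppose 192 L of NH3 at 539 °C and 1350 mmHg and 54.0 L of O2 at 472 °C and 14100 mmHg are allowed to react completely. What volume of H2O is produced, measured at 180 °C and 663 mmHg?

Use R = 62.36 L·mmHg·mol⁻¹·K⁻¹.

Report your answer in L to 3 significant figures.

327 L

n(NH3) = PV/RT = (1350 × 192) / (62.36 × 812.15) = 5.118 mol
n(O2) = PV/RT = (14100 × 54.0) / (62.36 × 745.15) = 16.39 mol
For 5.118 mol NH3, stoichiometry requires (5/4) × 5.118 = 6.398 mol O2; 16.39 mol is available, so NH3 is limiting.
n(H2O) = (6/4) × 5.118 = 7.677 mol
V(H2O) = nRT/P = 7.677 × 62.36 × 453.15 / 663 = 327.2 L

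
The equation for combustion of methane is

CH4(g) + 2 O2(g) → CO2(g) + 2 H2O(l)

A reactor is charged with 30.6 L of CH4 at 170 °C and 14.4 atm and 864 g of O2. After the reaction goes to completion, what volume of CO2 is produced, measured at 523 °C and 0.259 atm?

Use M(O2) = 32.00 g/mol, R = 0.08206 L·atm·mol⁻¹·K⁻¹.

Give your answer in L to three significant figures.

n(CH4) = PV/RT = (14.4 × 30.6) / (0.08206 × 443.15) = 12.12 mol
n(O2) = 864 / 32.00 = 27.00 mol
For 12.12 mol CH4, stoichiometry requires (2/1) × 12.12 = 24.24 mol O2; 27.00 mol is available, so CH4 is limiting.
n(CO2) = (1/1) × 12.12 = 12.12 mol
V(CO2) = nRT/P = 12.12 × 0.08206 × 796.15 / 0.259 = 3057 L

3060 L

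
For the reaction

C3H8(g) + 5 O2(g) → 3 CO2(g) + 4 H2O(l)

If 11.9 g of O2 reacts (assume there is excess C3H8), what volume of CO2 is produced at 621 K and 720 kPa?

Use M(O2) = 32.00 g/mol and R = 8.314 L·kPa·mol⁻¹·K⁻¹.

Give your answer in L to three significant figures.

1.60 L

n(O2) = 11.90 / 32.00 = 0.3719 mol
n(CO2) = (3/5) × 0.3719 = 0.2231 mol
V = nRT/P = 0.2231 × 8.314 × 621 / 720 = 1.600 L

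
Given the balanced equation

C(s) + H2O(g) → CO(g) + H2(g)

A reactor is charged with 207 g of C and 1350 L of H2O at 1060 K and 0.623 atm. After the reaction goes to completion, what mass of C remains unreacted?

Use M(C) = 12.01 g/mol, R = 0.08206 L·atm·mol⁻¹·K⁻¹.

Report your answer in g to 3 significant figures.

90.9 g

n(C) = 207 / 12.01 = 17.24 mol
n(H2O) = PV/RT = (0.623 × 1350) / (0.08206 × 1060) = 9.669 mol
For 17.24 mol C, stoichiometry requires (1/1) × 17.24 = 17.24 mol H2O; 9.669 mol is available, so H2O is limiting.
n(C) consumed = (1/1) × 9.669 = 9.669 mol; remaining = 17.24 − 9.669 = 7.571 mol
m(C) = 7.571 × 12.01 = 90.93 g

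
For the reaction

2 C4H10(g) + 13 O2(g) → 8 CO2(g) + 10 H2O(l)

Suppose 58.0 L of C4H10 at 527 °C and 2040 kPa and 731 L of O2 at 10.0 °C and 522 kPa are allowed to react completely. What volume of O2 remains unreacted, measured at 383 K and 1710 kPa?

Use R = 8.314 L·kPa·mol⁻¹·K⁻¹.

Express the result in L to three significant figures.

n(C4H10) = PV/RT = (2040 × 58.0) / (8.314 × 800.15) = 17.79 mol
n(O2) = PV/RT = (522 × 731) / (8.314 × 283.15) = 162.1 mol
For 17.79 mol C4H10, stoichiometry requires (13/2) × 17.79 = 115.6 mol O2; 162.1 mol is available, so C4H10 is limiting.
n(O2) consumed = (13/2) × 17.79 = 115.6 mol; remaining = 162.1 − 115.6 = 46.50 mol
V(O2) = nRT/P = 46.50 × 8.314 × 383 / 1710 = 86.59 L

86.6 L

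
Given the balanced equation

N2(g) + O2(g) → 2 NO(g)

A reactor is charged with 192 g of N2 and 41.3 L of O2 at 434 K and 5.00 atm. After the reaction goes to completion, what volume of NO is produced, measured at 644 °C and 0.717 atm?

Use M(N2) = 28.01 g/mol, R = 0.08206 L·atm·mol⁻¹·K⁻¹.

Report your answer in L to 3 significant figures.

1220 L

n(N2) = 192 / 28.01 = 6.855 mol
n(O2) = PV/RT = (5.00 × 41.3) / (0.08206 × 434) = 5.798 mol
For 6.855 mol N2, stoichiometry requires (1/1) × 6.855 = 6.855 mol O2; 5.798 mol is available, so O2 is limiting.
n(NO) = (2/1) × 5.798 = 11.60 mol
V(NO) = nRT/P = 11.60 × 0.08206 × 917.15 / 0.717 = 1218 L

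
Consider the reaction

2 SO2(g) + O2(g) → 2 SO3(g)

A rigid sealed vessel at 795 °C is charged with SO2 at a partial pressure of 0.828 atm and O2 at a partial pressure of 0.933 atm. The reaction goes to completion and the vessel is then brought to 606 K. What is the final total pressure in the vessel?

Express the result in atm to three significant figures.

0.764 atm

At constant V, partial pressures at 795 °C are proportional to moles, so apply stoichiometry directly to pressures.
P(O2) required for 0.828 atm of SO2 = (1/2) × 0.828 = 0.4140 atm; available 0.933 atm, so SO2 is limiting.
P(O2) remaining = 0.933 − (1/2) × 0.828 = 0.5190 atm
P(gaseous products) = (2)/2 × 0.828 = 0.8280 atm
P_total at 795 °C = 0.5190 + 0.8280 = 1.347 atm
Scaling to 606 K: P = 1.347 × 606/1068.15 = 0.7642 atm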